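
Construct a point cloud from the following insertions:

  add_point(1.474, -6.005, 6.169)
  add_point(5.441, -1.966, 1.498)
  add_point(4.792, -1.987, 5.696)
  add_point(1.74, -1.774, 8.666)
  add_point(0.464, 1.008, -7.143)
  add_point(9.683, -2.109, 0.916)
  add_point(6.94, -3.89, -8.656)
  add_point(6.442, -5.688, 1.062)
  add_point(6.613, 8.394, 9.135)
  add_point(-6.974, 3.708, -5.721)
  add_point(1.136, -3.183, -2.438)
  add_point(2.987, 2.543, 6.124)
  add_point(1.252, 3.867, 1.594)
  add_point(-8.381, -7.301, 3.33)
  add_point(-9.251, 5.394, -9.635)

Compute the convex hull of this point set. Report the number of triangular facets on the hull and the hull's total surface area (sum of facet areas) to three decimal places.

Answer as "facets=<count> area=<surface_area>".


facets=14 area=899.721

Points on the hull: [0, 2, 3, 5, 6, 7, 8, 13, 14] (9 of 15).

Facet areas (half cross-product norm):
  f1: (p8, p13, p14) → 196.4042
  f2: (p6, p13, p14) → 153.5840
  f3: (p6, p8, p14) → 195.5234
  f4: (p6, p8, p5) → 53.0330
  f5: (p2, p8, p5) → 37.6592
  f6: (p2, p0, p5) → 15.4667
  f7: (p3, p8, p13) → 47.1528
  f8: (p3, p0, p13) → 24.2690
  f9: (p3, p2, p8) → 23.3850
  f10: (p3, p2, p0) → 9.7951
  f11: (p7, p6, p13) → 72.8507
  f12: (p7, p0, p13) → 32.4777
  f13: (p7, p6, p5) → 23.4270
  f14: (p7, p0, p5) → 14.6930
Σ area = 899.721

Euler: V−E+F = 9−21+14 = 2.


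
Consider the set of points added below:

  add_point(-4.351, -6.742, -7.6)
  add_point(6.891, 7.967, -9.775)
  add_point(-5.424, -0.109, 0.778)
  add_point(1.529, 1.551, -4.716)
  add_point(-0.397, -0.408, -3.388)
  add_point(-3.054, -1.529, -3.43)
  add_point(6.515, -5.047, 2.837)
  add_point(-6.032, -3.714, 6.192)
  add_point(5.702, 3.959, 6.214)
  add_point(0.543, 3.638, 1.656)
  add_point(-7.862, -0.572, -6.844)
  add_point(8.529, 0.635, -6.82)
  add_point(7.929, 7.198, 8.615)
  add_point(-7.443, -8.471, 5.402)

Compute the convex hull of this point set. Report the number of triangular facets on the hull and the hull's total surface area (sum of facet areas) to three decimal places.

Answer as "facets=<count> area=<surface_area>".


10 of the 14 inputs are extreme points: [0, 1, 2, 6, 7, 9, 10, 11, 12, 13].

Triangle areas on the boundary:
  f1: (p1, p12, p11) → 67.7224
  f2: (p0, p13, p10) → 47.8421
  f3: (p0, p1, p10) → 61.7363
  f4: (p0, p1, p11) → 58.0014
  f5: (p7, p13, p10) → 33.9831
  f6: (p7, p12, p13) → 25.8310
  f7: (p6, p12, p11) → 77.0413
  f8: (p6, p12, p13) → 96.5709
  f9: (p6, p0, p11) → 79.0449
  f10: (p6, p0, p13) → 89.3171
  f11: (p2, p7, p10) → 17.9545
  f12: (p2, p7, p12) → 55.7802
  f13: (p9, p2, p10) → 26.0363
  f14: (p9, p2, p12) → 21.1886
  f15: (p9, p1, p10) → 86.3359
  f16: (p9, p1, p12) → 73.5572
Σ area = 917.943

Check V−E+F: 10 − 24 + 16 = 2.

facets=16 area=917.943


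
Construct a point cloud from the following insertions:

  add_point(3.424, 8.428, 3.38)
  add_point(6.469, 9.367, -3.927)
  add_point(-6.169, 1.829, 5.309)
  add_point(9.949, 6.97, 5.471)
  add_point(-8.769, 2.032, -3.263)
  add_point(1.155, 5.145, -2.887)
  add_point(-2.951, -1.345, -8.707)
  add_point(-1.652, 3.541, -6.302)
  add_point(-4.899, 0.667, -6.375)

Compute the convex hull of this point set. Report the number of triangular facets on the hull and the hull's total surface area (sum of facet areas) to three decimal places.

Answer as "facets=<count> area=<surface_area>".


Points on the hull: [0, 1, 2, 3, 4, 6, 7, 8] (8 of 9).

Triangle areas on the boundary:
  f1: (p1, p6, p3) → 73.0149
  f2: (p2, p6, p4) → 35.5678
  f3: (p2, p6, p3) → 123.4635
  f4: (p7, p1, p4) → 27.5477
  f5: (p7, p1, p6) → 18.0789
  f6: (p0, p1, p3) → 27.8750
  f7: (p0, p2, p3) → 33.3188
  f8: (p0, p1, p4) → 60.8727
  f9: (p0, p2, p4) → 52.7556
  f10: (p8, p6, p4) → 3.3370
  f11: (p8, p7, p4) → 10.3448
  f12: (p8, p7, p6) → 7.9002
Σ area = 474.077

Check V−E+F: 8 − 18 + 12 = 2.

facets=12 area=474.077


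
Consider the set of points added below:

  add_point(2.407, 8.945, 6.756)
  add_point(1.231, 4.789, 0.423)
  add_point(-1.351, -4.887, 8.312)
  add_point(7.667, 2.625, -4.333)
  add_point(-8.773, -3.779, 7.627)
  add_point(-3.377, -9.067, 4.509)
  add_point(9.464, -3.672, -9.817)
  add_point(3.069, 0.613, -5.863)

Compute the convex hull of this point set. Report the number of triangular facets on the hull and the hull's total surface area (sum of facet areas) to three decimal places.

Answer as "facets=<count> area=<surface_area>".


Hull vertices (8/8): indices [0, 1, 2, 3, 4, 5, 6, 7].

Area of each hull facet:
  f1: (p2, p0, p4) → 54.0164
  f2: (p5, p2, p4) → 21.6632
  f3: (p5, p2, p6) → 59.9026
  f4: (p7, p5, p4) → 63.1816
  f5: (p7, p5, p6) → 64.2750
  f6: (p1, p0, p4) → 57.5353
  f7: (p1, p7, p4) → 56.6126
  f8: (p3, p7, p6) → 21.4752
  f9: (p3, p2, p6) → 71.1555
  f10: (p3, p2, p0) → 96.2741
  f11: (p3, p1, p0) → 27.5833
  f12: (p3, p1, p7) → 19.8078
Σ area = 613.483

Euler characteristic 8−18+12 = 2 ✓

facets=12 area=613.483


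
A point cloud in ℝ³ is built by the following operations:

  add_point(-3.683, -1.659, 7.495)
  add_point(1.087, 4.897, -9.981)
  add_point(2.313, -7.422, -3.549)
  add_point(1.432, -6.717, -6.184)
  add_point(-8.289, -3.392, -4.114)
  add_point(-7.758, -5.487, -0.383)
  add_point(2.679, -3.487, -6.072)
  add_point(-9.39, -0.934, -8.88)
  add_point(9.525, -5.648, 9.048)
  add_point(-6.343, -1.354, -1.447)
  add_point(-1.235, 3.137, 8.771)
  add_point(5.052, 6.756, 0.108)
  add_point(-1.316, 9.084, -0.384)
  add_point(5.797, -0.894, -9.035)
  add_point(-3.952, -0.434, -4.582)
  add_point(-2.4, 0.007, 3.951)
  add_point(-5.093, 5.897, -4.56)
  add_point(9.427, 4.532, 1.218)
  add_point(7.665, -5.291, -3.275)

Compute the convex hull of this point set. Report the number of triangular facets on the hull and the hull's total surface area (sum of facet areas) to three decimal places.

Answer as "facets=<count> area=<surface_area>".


facets=24 area=993.600

14 of the 19 inputs are extreme points: [0, 1, 2, 3, 5, 7, 8, 10, 11, 12, 13, 16, 17, 18].

Triangle areas on the boundary:
  f1: (p16, p1, p7) → 37.8569
  f2: (p16, p1, p12) → 26.7614
  f3: (p16, p0, p7) → 65.3535
  f4: (p10, p0, p8) → 37.6587
  f5: (p10, p17, p8) → 76.2491
  f6: (p10, p16, p12) → 33.9332
  f7: (p10, p16, p0) → 38.5890
  f8: (p5, p0, p8) → 62.0702
  f9: (p5, p0, p7) → 37.9698
  f10: (p5, p3, p7) → 51.5061
  f11: (p11, p1, p12) → 35.0718
  f12: (p11, p17, p1) → 24.8334
  f13: (p11, p10, p12) → 35.8892
  f14: (p11, p10, p17) → 27.9984
  f15: (p13, p17, p1) → 45.6700
  f16: (p13, p1, p7) → 44.7120
  f17: (p13, p3, p7) → 49.0075
  f18: (p2, p5, p8) → 77.0938
  f19: (p2, p5, p3) → 15.3532
  f20: (p18, p13, p3) → 23.8418
  f21: (p18, p2, p3) → 8.0280
  f22: (p18, p2, p8) → 35.3979
  f23: (p18, p17, p8) → 62.4085
  f24: (p18, p13, p17) → 40.3465
Σ area = 993.600

Check V−E+F: 14 − 36 + 24 = 2.


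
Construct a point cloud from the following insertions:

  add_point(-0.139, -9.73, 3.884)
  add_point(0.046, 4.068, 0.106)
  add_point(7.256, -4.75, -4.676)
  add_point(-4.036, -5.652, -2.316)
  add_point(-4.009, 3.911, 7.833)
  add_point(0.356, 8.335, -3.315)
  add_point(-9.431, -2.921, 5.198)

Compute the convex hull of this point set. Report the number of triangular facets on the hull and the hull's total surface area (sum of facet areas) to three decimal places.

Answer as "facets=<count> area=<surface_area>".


facets=8 area=531.128

6 of the 7 inputs are extreme points: [0, 2, 3, 4, 5, 6].

Triangle areas on the boundary:
  f1: (p4, p5, p6) → 56.8391
  f2: (p4, p5, p2) → 94.5921
  f3: (p0, p4, p6) → 52.8203
  f4: (p0, p4, p2) → 90.9187
  f5: (p3, p5, p6) → 70.7765
  f6: (p3, p5, p2) → 78.6472
  f7: (p3, p0, p6) → 39.7728
  f8: (p3, p0, p2) → 46.7617
Σ area = 531.128

Check V−E+F: 6 − 12 + 8 = 2.


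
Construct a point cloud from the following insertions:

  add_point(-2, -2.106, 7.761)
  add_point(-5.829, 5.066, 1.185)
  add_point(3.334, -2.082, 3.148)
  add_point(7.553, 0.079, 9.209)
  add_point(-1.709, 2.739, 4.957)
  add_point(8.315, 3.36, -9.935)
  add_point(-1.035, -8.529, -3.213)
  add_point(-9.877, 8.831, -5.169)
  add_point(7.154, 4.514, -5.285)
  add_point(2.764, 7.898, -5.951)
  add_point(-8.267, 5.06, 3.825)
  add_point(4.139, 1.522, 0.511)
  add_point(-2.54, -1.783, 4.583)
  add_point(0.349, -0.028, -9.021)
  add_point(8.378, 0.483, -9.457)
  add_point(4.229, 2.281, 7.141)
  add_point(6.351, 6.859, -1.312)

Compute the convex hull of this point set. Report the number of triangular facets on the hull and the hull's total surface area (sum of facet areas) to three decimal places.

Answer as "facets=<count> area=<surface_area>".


Hull vertices (11/17): indices [0, 3, 5, 6, 7, 9, 10, 13, 14, 15, 16].

Area of each hull facet:
  f1: (p3, p6, p14) → 118.9076
  f2: (p0, p3, p6) → 62.3073
  f3: (p13, p6, p7) → 70.4471
  f4: (p13, p6, p14) → 40.8713
  f5: (p10, p6, p7) → 83.6538
  f6: (p10, p0, p6) → 65.5317
  f7: (p10, p0, p3) → 44.5042
  f8: (p10, p16, p7) → 75.6724
  f9: (p9, p16, p7) → 31.2166
  f10: (p5, p3, p14) → 26.7929
  f11: (p5, p16, p3) → 50.3076
  f12: (p5, p9, p16) → 24.2301
  f13: (p5, p9, p7) → 34.7897
  f14: (p5, p13, p7) → 54.7107
  f15: (p5, p13, p14) → 11.7370
  f16: (p15, p16, p3) → 19.5870
  f17: (p15, p10, p3) → 11.7914
  f18: (p15, p10, p16) → 64.7005
Σ area = 891.759

Euler characteristic 11−27+18 = 2 ✓

facets=18 area=891.759


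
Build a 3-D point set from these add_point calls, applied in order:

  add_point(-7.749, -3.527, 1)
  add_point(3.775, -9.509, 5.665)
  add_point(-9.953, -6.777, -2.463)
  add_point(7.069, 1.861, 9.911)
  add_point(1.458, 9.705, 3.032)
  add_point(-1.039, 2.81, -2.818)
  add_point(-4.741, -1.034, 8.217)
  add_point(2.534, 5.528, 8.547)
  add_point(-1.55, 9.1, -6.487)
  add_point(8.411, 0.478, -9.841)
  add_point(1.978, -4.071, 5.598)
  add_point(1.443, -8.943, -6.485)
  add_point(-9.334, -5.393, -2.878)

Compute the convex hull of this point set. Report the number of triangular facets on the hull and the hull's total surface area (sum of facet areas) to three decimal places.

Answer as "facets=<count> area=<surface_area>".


facets=18 area=1027.363

Points on the hull: [0, 1, 2, 3, 4, 6, 7, 8, 9, 11, 12] (11 of 13).

Facet areas (half cross-product norm):
  f1: (p8, p4, p9) → 67.8862
  f2: (p11, p1, p2) → 75.2934
  f3: (p11, p1, p9) → 73.9873
  f4: (p6, p1, p2) → 79.5086
  f5: (p6, p8, p4) → 66.1101
  f6: (p12, p8, p9) → 113.1109
  f7: (p12, p11, p2) → 9.2150
  f8: (p12, p11, p9) → 67.4006
  f9: (p3, p6, p1) → 66.3242
  f10: (p3, p4, p9) → 101.8152
  f11: (p3, p1, p9) → 115.3613
  f12: (p0, p6, p8) → 65.3568
  f13: (p0, p12, p8) → 36.4755
  f14: (p0, p6, p2) → 8.1878
  f15: (p0, p12, p2) → 3.4695
  f16: (p7, p6, p4) → 33.1478
  f17: (p7, p3, p4) → 15.7336
  f18: (p7, p3, p6) → 28.9796
Σ area = 1027.363

Euler characteristic 11−27+18 = 2 ✓


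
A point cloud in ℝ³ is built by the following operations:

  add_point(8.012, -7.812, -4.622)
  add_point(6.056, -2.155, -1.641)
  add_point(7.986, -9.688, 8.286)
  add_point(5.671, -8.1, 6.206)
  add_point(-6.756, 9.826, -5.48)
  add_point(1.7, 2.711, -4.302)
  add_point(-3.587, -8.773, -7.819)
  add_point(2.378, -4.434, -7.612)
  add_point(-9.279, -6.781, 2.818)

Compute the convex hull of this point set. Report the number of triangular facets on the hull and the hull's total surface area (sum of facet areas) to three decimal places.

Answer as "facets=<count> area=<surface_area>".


Extreme-point indices: [0, 1, 2, 4, 5, 6, 7, 8] — 8 of 9 on the boundary.

Triangle areas on the boundary:
  f1: (p2, p4, p8) → 169.9874
  f2: (p6, p4, p8) → 109.1382
  f3: (p6, p2, p8) → 109.7654
  f4: (p6, p2, p0) → 76.2430
  f5: (p1, p2, p0) → 41.3162
  f6: (p1, p2, p4) → 83.4193
  f7: (p7, p6, p0) → 24.7668
  f8: (p7, p6, p4) → 62.8520
  f9: (p5, p1, p0) → 18.9297
  f10: (p5, p1, p4) → 12.0321
  f11: (p5, p7, p0) → 27.0553
  f12: (p5, p7, p4) → 35.1475
Σ area = 770.653

Euler: V−E+F = 8−18+12 = 2.

facets=12 area=770.653


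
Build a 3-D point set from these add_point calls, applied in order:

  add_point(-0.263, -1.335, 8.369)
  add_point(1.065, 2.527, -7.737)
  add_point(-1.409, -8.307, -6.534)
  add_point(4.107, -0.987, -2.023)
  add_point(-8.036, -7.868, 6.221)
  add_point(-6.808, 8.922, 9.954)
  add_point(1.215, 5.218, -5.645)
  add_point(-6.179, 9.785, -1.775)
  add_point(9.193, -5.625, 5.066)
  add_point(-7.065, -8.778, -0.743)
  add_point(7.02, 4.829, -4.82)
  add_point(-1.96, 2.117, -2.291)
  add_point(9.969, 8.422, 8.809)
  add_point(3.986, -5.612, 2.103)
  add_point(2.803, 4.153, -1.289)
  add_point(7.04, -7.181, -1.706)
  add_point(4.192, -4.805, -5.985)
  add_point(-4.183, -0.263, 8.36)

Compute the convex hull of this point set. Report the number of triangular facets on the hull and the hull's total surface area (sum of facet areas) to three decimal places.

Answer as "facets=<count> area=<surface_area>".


facets=24 area=1205.708

14 of the 18 inputs are extreme points: [0, 1, 2, 4, 5, 6, 7, 8, 9, 10, 12, 15, 16, 17].

Per-facet area ½‖(b−a)×(c−a)‖:
  f1: (p5, p7, p4) → 100.5379
  f2: (p5, p7, p12) → 98.3670
  f3: (p6, p1, p7) → 13.0569
  f4: (p8, p15, p4) → 61.1782
  f5: (p2, p1, p7) → 60.6487
  f6: (p10, p6, p1) → 9.9943
  f7: (p10, p8, p12) → 91.0718
  f8: (p10, p8, p15) → 45.1106
  f9: (p10, p7, p12) → 103.3494
  f10: (p10, p6, p7) → 18.7244
  f11: (p0, p5, p12) → 85.1193
  f12: (p0, p8, p4) → 53.1878
  f13: (p0, p8, p12) → 72.2843
  f14: (p9, p7, p4) → 65.8340
  f15: (p9, p2, p7) → 74.8132
  f16: (p9, p15, p4) → 49.5396
  f17: (p9, p2, p15) → 38.3891
  f18: (p16, p2, p1) → 26.8076
  f19: (p16, p10, p1) → 28.4372
  f20: (p16, p2, p15) → 18.0920
  f21: (p16, p10, p15) → 28.1919
  f22: (p17, p5, p4) → 28.5429
  f23: (p17, p0, p4) → 17.5169
  f24: (p17, p0, p5) → 16.9130
Σ area = 1205.708

Check V−E+F: 14 − 36 + 24 = 2.


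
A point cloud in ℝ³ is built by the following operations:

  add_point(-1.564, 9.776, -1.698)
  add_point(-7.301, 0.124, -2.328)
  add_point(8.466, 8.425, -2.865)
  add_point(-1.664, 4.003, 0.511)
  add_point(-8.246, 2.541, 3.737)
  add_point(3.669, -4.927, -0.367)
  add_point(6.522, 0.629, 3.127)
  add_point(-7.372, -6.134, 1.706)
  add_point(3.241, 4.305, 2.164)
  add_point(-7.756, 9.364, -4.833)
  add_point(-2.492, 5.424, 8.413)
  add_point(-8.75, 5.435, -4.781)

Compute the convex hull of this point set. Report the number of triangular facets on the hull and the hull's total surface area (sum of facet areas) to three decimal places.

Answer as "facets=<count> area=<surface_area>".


facets=16 area=671.759

Points on the hull: [0, 1, 2, 4, 5, 6, 7, 9, 10, 11] (10 of 12).

Facet areas (half cross-product norm):
  f1: (p6, p10, p2) → 57.3147
  f2: (p6, p10, p7) → 78.3491
  f3: (p5, p2, p11) → 112.1025
  f4: (p5, p6, p2) → 33.0359
  f5: (p5, p6, p7) → 37.3481
  f6: (p9, p2, p11) → 32.5923
  f7: (p4, p7, p11) → 40.1204
  f8: (p4, p10, p7) → 32.4153
  f9: (p4, p9, p11) → 17.3618
  f10: (p4, p9, p10) → 42.7204
  f11: (p1, p7, p11) → 6.3704
  f12: (p1, p5, p11) → 28.1883
  f13: (p1, p5, p7) → 41.2267
  f14: (p0, p10, p2) → 55.7533
  f15: (p0, p9, p2) → 20.4063
  f16: (p0, p9, p10) → 36.4531
Σ area = 671.759

Check V−E+F: 10 − 24 + 16 = 2.


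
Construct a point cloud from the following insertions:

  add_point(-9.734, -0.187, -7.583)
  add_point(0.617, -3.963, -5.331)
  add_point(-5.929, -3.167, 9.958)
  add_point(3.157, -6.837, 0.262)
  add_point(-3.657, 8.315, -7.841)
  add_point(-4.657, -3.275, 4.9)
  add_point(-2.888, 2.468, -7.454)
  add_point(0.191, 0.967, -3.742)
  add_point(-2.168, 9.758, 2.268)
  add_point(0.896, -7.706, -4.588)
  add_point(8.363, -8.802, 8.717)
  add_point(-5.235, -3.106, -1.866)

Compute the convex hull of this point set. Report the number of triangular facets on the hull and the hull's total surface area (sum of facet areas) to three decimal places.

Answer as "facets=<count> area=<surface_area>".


facets=14 area=811.670

Extreme-point indices: [0, 1, 2, 4, 6, 7, 8, 9, 10] — 9 of 12 on the boundary.

Per-facet area ½‖(b−a)×(c−a)‖:
  f1: (p2, p8, p0) → 116.4589
  f2: (p2, p8, p10) → 119.3756
  f3: (p4, p8, p0) → 53.1211
  f4: (p4, p8, p10) → 111.7995
  f5: (p9, p2, p0) → 106.9786
  f6: (p9, p2, p10) → 107.5796
  f7: (p6, p4, p0) → 21.0926
  f8: (p6, p9, p0) → 41.2231
  f9: (p1, p9, p10) → 28.1388
  f10: (p1, p6, p4) → 9.2239
  f11: (p1, p6, p9) → 5.9653
  f12: (p7, p4, p10) → 29.0077
  f13: (p7, p1, p10) → 43.4753
  f14: (p7, p1, p4) → 18.2298
Σ area = 811.670

Euler: V−E+F = 9−21+14 = 2.


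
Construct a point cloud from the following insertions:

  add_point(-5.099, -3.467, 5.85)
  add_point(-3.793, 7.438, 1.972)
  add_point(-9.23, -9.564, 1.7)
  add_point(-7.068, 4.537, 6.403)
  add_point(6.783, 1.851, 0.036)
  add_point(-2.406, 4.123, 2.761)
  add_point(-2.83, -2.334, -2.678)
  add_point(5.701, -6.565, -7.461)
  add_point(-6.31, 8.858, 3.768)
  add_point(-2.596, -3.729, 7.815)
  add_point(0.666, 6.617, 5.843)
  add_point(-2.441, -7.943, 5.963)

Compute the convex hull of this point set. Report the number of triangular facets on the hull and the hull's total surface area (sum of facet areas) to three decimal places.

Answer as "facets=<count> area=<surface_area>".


Points on the hull: [1, 2, 3, 4, 6, 7, 8, 9, 10, 11] (10 of 12).

Triangle areas on the boundary:
  f1: (p3, p8, p2) → 29.1174
  f2: (p3, p9, p2) → 50.8153
  f3: (p6, p8, p2) → 69.2551
  f4: (p6, p7, p2) → 51.8251
  f5: (p1, p7, p4) → 63.8616
  f6: (p1, p6, p8) → 13.7742
  f7: (p1, p6, p7) → 45.4118
  f8: (p11, p9, p4) → 30.6242
  f9: (p11, p7, p4) → 79.6996
  f10: (p11, p9, p2) → 17.5493
  f11: (p11, p7, p2) → 64.4503
  f12: (p10, p9, p4) → 52.6525
  f13: (p10, p3, p9) → 37.2353
  f14: (p10, p3, p8) → 18.8512
  f15: (p10, p1, p4) → 28.5475
  f16: (p10, p1, p8) → 9.7713
Σ area = 663.442

Euler characteristic 10−24+16 = 2 ✓

facets=16 area=663.442


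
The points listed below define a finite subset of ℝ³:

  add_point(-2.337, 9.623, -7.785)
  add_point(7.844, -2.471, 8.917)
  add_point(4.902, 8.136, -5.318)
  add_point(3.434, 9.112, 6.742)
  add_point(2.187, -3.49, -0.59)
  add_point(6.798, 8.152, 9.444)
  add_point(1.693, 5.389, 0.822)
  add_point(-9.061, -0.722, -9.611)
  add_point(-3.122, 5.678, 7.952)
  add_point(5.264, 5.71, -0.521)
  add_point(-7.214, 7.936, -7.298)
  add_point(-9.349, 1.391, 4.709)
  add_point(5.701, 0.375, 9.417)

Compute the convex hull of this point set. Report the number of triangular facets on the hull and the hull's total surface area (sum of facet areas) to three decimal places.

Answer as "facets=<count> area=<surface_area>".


11 of the 13 inputs are extreme points: [0, 1, 2, 3, 4, 5, 7, 8, 10, 11, 12].

Facet areas (half cross-product norm):
  f1: (p2, p5, p1) → 79.4756
  f2: (p2, p7, p0) → 44.7613
  f3: (p10, p7, p11) → 61.1551
  f4: (p10, p7, p0) → 20.8794
  f5: (p10, p8, p11) → 56.9154
  f6: (p12, p5, p1) → 10.0805
  f7: (p12, p8, p5) → 37.6675
  f8: (p12, p1, p11) → 23.2190
  f9: (p12, p8, p11) → 38.5689
  f10: (p3, p8, p5) → 14.6538
  f11: (p3, p2, p5) → 23.3937
  f12: (p3, p2, p0) → 46.6496
  f13: (p3, p10, p0) → 39.2542
  f14: (p3, p10, p8) → 59.8055
  f15: (p4, p2, p1) → 70.7748
  f16: (p4, p2, p7) → 91.6259
  f17: (p4, p1, p11) → 75.3873
  f18: (p4, p7, p11) → 87.6939
Σ area = 881.961

Euler: V−E+F = 11−27+18 = 2.

facets=18 area=881.961


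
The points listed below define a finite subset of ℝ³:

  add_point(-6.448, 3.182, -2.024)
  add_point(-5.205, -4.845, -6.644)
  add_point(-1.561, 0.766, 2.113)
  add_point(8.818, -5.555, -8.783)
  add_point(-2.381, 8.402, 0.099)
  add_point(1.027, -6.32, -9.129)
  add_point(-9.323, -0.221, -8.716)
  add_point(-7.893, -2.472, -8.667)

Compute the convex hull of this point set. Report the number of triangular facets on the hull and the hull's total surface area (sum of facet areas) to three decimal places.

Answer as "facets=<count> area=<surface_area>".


facets=12 area=428.143

Points on the hull: [0, 1, 2, 3, 4, 5, 6, 7] (8 of 8).

Per-facet area ½‖(b−a)×(c−a)‖:
  f1: (p4, p3, p6) → 127.7733
  f2: (p2, p4, p3) → 62.4096
  f3: (p0, p4, p6) → 17.4272
  f4: (p0, p2, p4) → 22.3854
  f5: (p0, p1, p6) → 25.7677
  f6: (p0, p1, p2) → 31.8171
  f7: (p7, p1, p6) → 2.9316
  f8: (p5, p2, p3) → 52.7664
  f9: (p5, p1, p2) → 37.6737
  f10: (p5, p7, p1) → 11.9165
  f11: (p5, p3, p6) → 27.9396
  f12: (p5, p7, p6) → 7.3345
Σ area = 428.143

Euler: V−E+F = 8−18+12 = 2.


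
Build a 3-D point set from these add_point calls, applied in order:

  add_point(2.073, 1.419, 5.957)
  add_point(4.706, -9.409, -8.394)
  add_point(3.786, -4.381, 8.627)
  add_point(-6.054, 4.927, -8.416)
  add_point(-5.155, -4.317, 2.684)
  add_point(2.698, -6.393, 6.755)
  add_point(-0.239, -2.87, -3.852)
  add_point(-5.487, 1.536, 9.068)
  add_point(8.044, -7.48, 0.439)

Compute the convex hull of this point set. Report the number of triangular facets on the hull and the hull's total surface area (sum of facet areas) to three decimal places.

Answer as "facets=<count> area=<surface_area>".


8 of the 9 inputs are extreme points: [0, 1, 2, 3, 4, 5, 7, 8].

Area of each hull facet:
  f1: (p1, p8, p3) → 86.2734
  f2: (p0, p8, p3) → 101.7341
  f3: (p0, p7, p3) → 68.4711
  f4: (p4, p1, p3) → 108.4129
  f5: (p4, p7, p3) → 62.1795
  f6: (p2, p0, p8) → 32.1345
  f7: (p2, p0, p7) → 26.8935
  f8: (p5, p4, p7) → 38.9726
  f9: (p5, p2, p7) → 16.2158
  f10: (p5, p4, p1) → 67.9291
  f11: (p5, p1, p8) → 34.8800
  f12: (p5, p2, p8) → 11.6336
Σ area = 655.730

Euler characteristic 8−18+12 = 2 ✓

facets=12 area=655.730


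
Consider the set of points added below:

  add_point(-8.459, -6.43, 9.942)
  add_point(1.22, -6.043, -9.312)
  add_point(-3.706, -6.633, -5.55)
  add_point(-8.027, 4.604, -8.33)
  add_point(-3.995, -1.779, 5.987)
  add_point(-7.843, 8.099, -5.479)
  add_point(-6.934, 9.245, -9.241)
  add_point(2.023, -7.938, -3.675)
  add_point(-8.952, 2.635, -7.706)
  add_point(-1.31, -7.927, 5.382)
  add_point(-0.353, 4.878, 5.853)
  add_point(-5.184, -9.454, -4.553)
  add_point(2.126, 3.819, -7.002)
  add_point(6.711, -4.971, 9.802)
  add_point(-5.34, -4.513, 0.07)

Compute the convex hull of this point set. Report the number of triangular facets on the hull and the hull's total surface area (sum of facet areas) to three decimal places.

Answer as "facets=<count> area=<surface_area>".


facets=20 area=986.417

Extreme-point indices: [0, 1, 3, 5, 6, 7, 8, 9, 10, 11, 12, 13] — 12 of 15 on the boundary.

Per-facet area ½‖(b−a)×(c−a)‖:
  f1: (p0, p11, p8) → 98.9327
  f2: (p1, p11, p8) → 54.2915
  f3: (p10, p0, p13) → 85.4935
  f4: (p9, p0, p13) → 38.0562
  f5: (p9, p0, p11) → 45.2991
  f6: (p7, p1, p13) → 23.2199
  f7: (p7, p1, p11) → 21.9041
  f8: (p7, p9, p13) → 45.9562
  f9: (p7, p9, p11) → 34.8779
  f10: (p3, p1, p8) → 14.8689
  f11: (p12, p1, p13) → 96.7669
  f12: (p12, p10, p13) → 82.9350
  f13: (p6, p12, p10) → 70.8953
  f14: (p6, p3, p1) → 28.4309
  f15: (p6, p12, p1) → 51.0917
  f16: (p6, p3, p8) → 1.2066
  f17: (p5, p10, p0) → 100.6216
  f18: (p5, p6, p10) → 20.0863
  f19: (p5, p0, p8) → 59.3783
  f20: (p5, p6, p8) → 12.1039
Σ area = 986.417

Euler characteristic 12−30+20 = 2 ✓


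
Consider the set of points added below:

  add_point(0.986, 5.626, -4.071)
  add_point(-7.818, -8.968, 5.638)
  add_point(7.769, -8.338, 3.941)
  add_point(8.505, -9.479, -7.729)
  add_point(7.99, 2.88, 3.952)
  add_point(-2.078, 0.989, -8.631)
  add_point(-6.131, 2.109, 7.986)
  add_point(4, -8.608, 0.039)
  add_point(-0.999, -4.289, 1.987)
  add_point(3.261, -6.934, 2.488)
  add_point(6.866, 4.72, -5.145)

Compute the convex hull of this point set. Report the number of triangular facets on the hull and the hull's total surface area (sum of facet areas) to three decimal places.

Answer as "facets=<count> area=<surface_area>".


facets=12 area=870.360

Hull vertices (8/11): indices [0, 1, 2, 3, 4, 5, 6, 10].

Area of each hull facet:
  f1: (p5, p3, p1) → 133.6787
  f2: (p2, p3, p1) → 90.9040
  f3: (p2, p4, p3) → 65.6016
  f4: (p6, p4, p0) → 74.1805
  f5: (p6, p5, p1) → 95.5485
  f6: (p6, p5, p0) → 51.2006
  f7: (p6, p2, p1) → 88.6185
  f8: (p6, p2, p4) → 82.2942
  f9: (p10, p4, p3) → 67.8606
  f10: (p10, p4, p0) → 28.2502
  f11: (p10, p5, p3) → 70.9542
  f12: (p10, p5, p0) → 21.2687
Σ area = 870.360

Check V−E+F: 8 − 18 + 12 = 2.


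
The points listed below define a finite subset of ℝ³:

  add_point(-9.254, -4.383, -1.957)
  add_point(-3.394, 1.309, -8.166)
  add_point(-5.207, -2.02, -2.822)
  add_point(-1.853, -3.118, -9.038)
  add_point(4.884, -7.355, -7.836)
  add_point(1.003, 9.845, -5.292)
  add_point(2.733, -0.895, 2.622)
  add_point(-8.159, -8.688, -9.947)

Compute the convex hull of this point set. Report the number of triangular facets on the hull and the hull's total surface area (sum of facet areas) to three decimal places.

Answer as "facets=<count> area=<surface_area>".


facets=10 area=521.757

Points on the hull: [0, 1, 3, 4, 5, 6, 7] (7 of 8).

Per-facet area ½‖(b−a)×(c−a)‖:
  f1: (p6, p4, p0) → 79.9121
  f2: (p6, p5, p0) → 88.9085
  f3: (p6, p5, p4) → 83.7989
  f4: (p7, p4, p0) → 60.5577
  f5: (p3, p5, p4) → 53.2719
  f6: (p3, p7, p4) → 32.5599
  f7: (p1, p3, p5) → 17.0307
  f8: (p1, p3, p7) → 18.5779
  f9: (p1, p5, p0) → 42.9648
  f10: (p1, p7, p0) → 44.1748
Σ area = 521.757

Check V−E+F: 7 − 15 + 10 = 2.


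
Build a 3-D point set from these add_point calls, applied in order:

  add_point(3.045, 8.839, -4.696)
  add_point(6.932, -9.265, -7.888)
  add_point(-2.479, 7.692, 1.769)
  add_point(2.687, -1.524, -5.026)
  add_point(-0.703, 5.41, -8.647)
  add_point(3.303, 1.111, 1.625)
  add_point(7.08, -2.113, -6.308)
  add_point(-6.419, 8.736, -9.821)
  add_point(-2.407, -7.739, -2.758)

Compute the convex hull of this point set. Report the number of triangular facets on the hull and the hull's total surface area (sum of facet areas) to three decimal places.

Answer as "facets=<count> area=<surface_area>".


Hull vertices (8/9): indices [0, 1, 2, 4, 5, 6, 7, 8].

Triangle areas on the boundary:
  f1: (p2, p0, p7) → 45.1609
  f2: (p8, p2, p7) → 97.1267
  f3: (p4, p0, p7) → 20.3321
  f4: (p4, p0, p6) → 35.0719
  f5: (p5, p8, p2) → 48.2725
  f6: (p5, p0, p6) → 45.1345
  f7: (p5, p2, p0) → 35.3924
  f8: (p1, p5, p6) → 29.4691
  f9: (p1, p5, p8) → 60.7814
  f10: (p1, p8, p7) → 97.9760
  f11: (p1, p4, p7) → 30.2427
  f12: (p1, p4, p6) → 32.3470
Σ area = 577.307

Check V−E+F: 8 − 18 + 12 = 2.

facets=12 area=577.307


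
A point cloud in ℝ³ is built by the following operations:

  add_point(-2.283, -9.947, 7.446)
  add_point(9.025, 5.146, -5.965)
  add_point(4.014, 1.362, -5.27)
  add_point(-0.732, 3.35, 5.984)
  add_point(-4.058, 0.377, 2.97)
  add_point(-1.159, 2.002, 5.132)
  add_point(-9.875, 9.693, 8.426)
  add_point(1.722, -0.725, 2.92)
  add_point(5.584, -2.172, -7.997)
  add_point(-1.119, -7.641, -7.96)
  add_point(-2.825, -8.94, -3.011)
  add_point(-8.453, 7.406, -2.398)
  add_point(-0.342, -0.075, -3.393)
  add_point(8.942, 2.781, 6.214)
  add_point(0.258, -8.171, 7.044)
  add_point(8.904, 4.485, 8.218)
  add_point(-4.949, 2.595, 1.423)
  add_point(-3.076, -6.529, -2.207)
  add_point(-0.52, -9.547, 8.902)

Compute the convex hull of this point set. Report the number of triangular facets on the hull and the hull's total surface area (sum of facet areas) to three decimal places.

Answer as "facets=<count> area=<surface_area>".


Hull vertices (10/19): indices [0, 1, 6, 8, 9, 10, 11, 13, 15, 18].

Triangle areas on the boundary:
  f1: (p15, p1, p6) → 138.3577
  f2: (p11, p1, p6) → 94.2250
  f3: (p11, p8, p1) → 72.7251
  f4: (p18, p0, p6) → 24.3786
  f5: (p18, p15, p6) → 156.4219
  f6: (p13, p8, p1) → 51.6001
  f7: (p13, p15, p1) → 12.7476
  f8: (p13, p18, p8) → 118.4845
  f9: (p13, p18, p15) → 19.2913
  f10: (p9, p11, p8) → 74.5012
  f11: (p9, p18, p8) → 73.3634
  f12: (p10, p18, p0) → 9.3177
  f13: (p10, p9, p18) → 17.1655
  f14: (p10, p9, p11) → 46.4520
  f15: (p10, p0, p6) → 110.6591
  f16: (p10, p11, p6) → 92.9017
Σ area = 1112.593

Euler: V−E+F = 10−24+16 = 2.

facets=16 area=1112.593


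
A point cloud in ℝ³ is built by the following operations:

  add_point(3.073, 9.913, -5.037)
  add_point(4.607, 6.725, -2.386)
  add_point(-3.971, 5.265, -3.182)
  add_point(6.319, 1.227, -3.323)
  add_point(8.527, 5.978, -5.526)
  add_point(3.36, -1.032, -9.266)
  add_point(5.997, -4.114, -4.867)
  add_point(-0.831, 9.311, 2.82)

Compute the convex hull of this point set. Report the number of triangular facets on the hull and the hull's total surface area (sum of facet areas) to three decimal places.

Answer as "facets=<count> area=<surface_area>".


facets=10 area=321.524

Hull vertices (7/8): indices [0, 2, 3, 4, 5, 6, 7].

Per-facet area ½‖(b−a)×(c−a)‖:
  f1: (p7, p6, p2) → 53.7531
  f2: (p5, p6, p2) → 33.6369
  f3: (p5, p6, p4) → 28.0370
  f4: (p3, p6, p4) → 11.0360
  f5: (p3, p7, p4) → 34.9946
  f6: (p3, p7, p6) → 23.6992
  f7: (p0, p5, p2) → 46.3790
  f8: (p0, p5, p4) → 31.9484
  f9: (p0, p7, p2) → 30.6618
  f10: (p0, p7, p4) → 27.3777
Σ area = 321.524

Euler: V−E+F = 7−15+10 = 2.


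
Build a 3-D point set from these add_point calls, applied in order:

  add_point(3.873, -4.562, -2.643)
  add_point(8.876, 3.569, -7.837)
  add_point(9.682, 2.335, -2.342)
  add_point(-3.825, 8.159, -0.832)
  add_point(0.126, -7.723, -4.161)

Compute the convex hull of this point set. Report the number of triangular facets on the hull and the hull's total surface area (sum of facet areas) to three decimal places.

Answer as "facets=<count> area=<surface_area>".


Points on the hull: [0, 1, 2, 3, 4] (5 of 5).

Area of each hull facet:
  f1: (p1, p2, p3) → 41.7767
  f2: (p1, p4, p3) → 103.8347
  f3: (p0, p2, p3) → 63.9651
  f4: (p0, p4, p3) → 37.7810
  f5: (p0, p1, p2) → 25.6422
  f6: (p0, p1, p4) → 21.0591
Σ area = 294.059

Euler: V−E+F = 5−9+6 = 2.

facets=6 area=294.059


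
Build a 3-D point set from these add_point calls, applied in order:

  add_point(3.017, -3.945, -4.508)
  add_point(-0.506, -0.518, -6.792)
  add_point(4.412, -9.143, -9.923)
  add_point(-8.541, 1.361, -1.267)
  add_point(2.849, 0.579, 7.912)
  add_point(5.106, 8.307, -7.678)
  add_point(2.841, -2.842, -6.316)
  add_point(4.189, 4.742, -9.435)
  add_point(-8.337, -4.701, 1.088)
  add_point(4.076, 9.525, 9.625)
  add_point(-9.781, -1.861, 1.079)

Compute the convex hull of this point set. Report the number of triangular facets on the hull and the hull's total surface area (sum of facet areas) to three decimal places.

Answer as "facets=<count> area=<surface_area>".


facets=14 area=812.000

Extreme-point indices: [1, 2, 3, 4, 5, 7, 8, 9, 10] — 9 of 11 on the boundary.

Area of each hull facet:
  f1: (p9, p2, p5) → 150.0680
  f2: (p4, p9, p10) → 62.2844
  f3: (p4, p9, p2) → 73.6453
  f4: (p3, p2, p10) → 39.1935
  f5: (p3, p9, p10) → 37.8576
  f6: (p3, p9, p5) → 131.9398
  f7: (p8, p2, p10) → 23.0460
  f8: (p8, p4, p10) → 22.4963
  f9: (p8, p4, p2) → 121.0730
  f10: (p7, p2, p5) → 13.2004
  f11: (p7, p3, p5) → 31.2584
  f12: (p1, p3, p2) → 36.5927
  f13: (p1, p7, p2) → 38.5639
  f14: (p1, p7, p3) → 30.7806
Σ area = 812.000

Euler: V−E+F = 9−21+14 = 2.


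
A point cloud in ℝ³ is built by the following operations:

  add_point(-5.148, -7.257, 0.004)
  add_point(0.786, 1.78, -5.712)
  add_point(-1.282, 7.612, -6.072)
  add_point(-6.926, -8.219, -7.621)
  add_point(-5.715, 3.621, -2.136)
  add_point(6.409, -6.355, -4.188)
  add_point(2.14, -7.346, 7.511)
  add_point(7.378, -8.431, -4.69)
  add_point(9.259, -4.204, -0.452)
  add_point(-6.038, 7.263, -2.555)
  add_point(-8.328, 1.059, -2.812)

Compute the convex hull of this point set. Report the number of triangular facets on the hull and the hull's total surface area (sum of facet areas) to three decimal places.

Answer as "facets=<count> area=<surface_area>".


facets=12 area=674.704

8 of the 11 inputs are extreme points: [0, 2, 3, 6, 7, 8, 9, 10].

Per-facet area ½‖(b−a)×(c−a)‖:
  f1: (p0, p3, p10) → 35.5679
  f2: (p0, p6, p10) → 43.3482
  f3: (p0, p6, p3) → 21.7752
  f4: (p7, p2, p8) → 52.6165
  f5: (p7, p2, p3) → 116.2288
  f6: (p7, p6, p8) → 34.7486
  f7: (p7, p6, p3) → 95.2545
  f8: (p9, p6, p8) → 103.3261
  f9: (p9, p2, p8) → 48.0196
  f10: (p9, p6, p10) → 54.5664
  f11: (p9, p3, p10) → 21.0924
  f12: (p9, p2, p3) → 48.1597
Σ area = 674.704

Euler: V−E+F = 8−18+12 = 2.


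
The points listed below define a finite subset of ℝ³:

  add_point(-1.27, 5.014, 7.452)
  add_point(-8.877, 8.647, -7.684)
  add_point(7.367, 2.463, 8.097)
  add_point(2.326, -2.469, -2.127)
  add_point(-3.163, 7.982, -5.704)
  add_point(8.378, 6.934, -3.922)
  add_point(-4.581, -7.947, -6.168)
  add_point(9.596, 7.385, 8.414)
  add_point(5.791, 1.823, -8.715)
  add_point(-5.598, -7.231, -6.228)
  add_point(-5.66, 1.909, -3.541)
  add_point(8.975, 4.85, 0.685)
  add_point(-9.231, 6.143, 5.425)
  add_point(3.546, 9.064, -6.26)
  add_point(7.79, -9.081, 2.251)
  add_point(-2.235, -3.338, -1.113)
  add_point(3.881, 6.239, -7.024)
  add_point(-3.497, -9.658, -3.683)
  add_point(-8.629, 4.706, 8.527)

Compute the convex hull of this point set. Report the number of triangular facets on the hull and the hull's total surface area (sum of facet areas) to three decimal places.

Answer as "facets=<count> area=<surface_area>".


facets=22 area=1200.788

Extreme-point indices: [1, 2, 5, 6, 7, 8, 9, 11, 12, 13, 14, 17, 18] — 13 of 19 on the boundary.

Per-facet area ½‖(b−a)×(c−a)‖:
  f1: (p1, p7, p12) → 126.6700
  f2: (p1, p13, p7) → 87.7266
  f3: (p1, p8, p13) → 48.6899
  f4: (p5, p13, p7) → 31.5888
  f5: (p5, p8, p13) → 20.5927
  f6: (p5, p14, p8) → 58.2250
  f7: (p2, p14, p7) → 19.8598
  f8: (p18, p14, p17) → 124.1790
  f9: (p18, p2, p14) → 103.1092
  f10: (p18, p7, p12) → 31.7928
  f11: (p18, p2, p7) → 41.9803
  f12: (p9, p1, p12) → 104.7656
  f13: (p9, p18, p12) → 30.5502
  f14: (p9, p18, p17) → 39.3511
  f15: (p9, p1, p8) → 106.7985
  f16: (p11, p14, p7) → 56.1217
  f17: (p11, p5, p7) → 13.9912
  f18: (p11, p5, p14) → 31.0969
  f19: (p6, p9, p17) → 1.5655
  f20: (p6, p9, p8) → 8.8502
  f21: (p6, p14, p17) → 15.8035
  f22: (p6, p14, p8) → 97.4800
Σ area = 1200.788

Euler characteristic 13−33+22 = 2 ✓


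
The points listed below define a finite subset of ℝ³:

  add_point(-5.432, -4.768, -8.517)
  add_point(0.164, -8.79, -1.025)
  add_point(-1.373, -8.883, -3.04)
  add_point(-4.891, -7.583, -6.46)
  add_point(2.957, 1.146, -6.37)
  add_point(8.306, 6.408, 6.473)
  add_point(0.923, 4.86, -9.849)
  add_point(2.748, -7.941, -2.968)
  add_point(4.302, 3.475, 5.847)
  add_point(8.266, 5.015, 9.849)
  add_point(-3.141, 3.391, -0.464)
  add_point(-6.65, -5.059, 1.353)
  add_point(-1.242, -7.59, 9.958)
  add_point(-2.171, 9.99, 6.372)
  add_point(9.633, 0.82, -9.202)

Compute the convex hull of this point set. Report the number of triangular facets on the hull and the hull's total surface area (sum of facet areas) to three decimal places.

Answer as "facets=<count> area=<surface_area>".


facets=20 area=1039.646

Extreme-point indices: [0, 1, 2, 3, 5, 6, 7, 9, 11, 12, 13, 14] — 12 of 15 on the boundary.

Per-facet area ½‖(b−a)×(c−a)‖:
  f1: (p12, p13, p11) → 85.0705
  f2: (p9, p12, p13) → 93.5871
  f3: (p5, p9, p14) → 20.4674
  f4: (p5, p9, p13) → 20.0711
  f5: (p5, p6, p14) → 79.4237
  f6: (p5, p6, p13) → 92.5273
  f7: (p7, p9, p14) → 116.1704
  f8: (p7, p9, p12) → 105.3963
  f9: (p0, p6, p14) → 55.3293
  f10: (p0, p13, p11) → 79.5618
  f11: (p0, p6, p13) → 100.3222
  f12: (p1, p2, p12) → 9.9309
  f13: (p1, p7, p12) → 14.2490
  f14: (p1, p7, p2) → 4.2379
  f15: (p3, p7, p14) → 51.8534
  f16: (p3, p0, p14) → 28.0129
  f17: (p3, p7, p2) → 8.3328
  f18: (p3, p0, p11) → 14.2606
  f19: (p3, p12, p11) → 35.7065
  f20: (p3, p2, p12) → 25.1345
Σ area = 1039.646

Check V−E+F: 12 − 30 + 20 = 2.


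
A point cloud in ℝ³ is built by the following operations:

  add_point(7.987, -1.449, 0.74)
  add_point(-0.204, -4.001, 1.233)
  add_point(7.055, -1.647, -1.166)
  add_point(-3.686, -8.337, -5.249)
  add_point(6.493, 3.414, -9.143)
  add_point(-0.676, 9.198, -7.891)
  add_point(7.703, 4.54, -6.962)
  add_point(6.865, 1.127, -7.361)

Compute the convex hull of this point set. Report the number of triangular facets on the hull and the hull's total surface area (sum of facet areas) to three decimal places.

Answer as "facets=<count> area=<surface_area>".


facets=12 area=394.050

Hull vertices (8/8): indices [0, 1, 2, 3, 4, 5, 6, 7].

Per-facet area ½‖(b−a)×(c−a)‖:
  f1: (p4, p5, p3) → 74.3295
  f2: (p1, p0, p3) → 31.8681
  f3: (p1, p5, p3) → 68.5259
  f4: (p1, p5, p0) → 66.8055
  f5: (p7, p4, p3) → 17.9796
  f6: (p6, p5, p0) → 43.1185
  f7: (p6, p4, p5) → 12.7164
  f8: (p6, p7, p0) → 14.9867
  f9: (p6, p7, p4) → 3.9014
  f10: (p2, p0, p3) → 10.4558
  f11: (p2, p7, p3) → 44.9302
  f12: (p2, p7, p0) → 4.4327
Σ area = 394.050

Euler characteristic 8−18+12 = 2 ✓


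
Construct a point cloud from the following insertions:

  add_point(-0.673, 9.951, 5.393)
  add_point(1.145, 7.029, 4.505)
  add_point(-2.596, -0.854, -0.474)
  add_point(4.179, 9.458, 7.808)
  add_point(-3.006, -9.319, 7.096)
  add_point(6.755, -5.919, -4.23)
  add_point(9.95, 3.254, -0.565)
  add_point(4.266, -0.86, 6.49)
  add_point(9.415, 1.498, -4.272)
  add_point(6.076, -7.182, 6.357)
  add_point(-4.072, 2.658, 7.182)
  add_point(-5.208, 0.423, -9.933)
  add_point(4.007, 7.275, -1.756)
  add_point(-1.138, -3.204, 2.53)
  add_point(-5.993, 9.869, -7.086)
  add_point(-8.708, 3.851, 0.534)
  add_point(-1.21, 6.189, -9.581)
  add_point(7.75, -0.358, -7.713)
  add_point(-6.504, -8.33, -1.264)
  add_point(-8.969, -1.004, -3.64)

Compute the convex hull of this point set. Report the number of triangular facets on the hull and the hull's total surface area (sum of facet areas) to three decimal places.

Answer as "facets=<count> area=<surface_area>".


Extreme-point indices: [0, 3, 4, 5, 6, 8, 9, 10, 11, 12, 14, 15, 16, 17, 18, 19] — 16 of 20 on the boundary.

Triangle areas on the boundary:
  f1: (p10, p3, p4) → 53.1525
  f2: (p12, p3, p6) → 35.6364
  f3: (p12, p14, p3) → 51.9541
  f4: (p18, p5, p4) → 62.1596
  f5: (p0, p14, p3) → 24.1079
  f6: (p0, p10, p3) → 22.0153
  f7: (p9, p5, p4) → 49.2942
  f8: (p9, p3, p4) → 78.1922
  f9: (p9, p3, p6) → 77.6865
  f10: (p8, p17, p5) → 14.1011
  f11: (p8, p9, p6) → 26.9844
  f12: (p8, p9, p5) → 41.6891
  f13: (p8, p12, p6) → 15.0418
  f14: (p11, p14, p19) → 36.7740
  f15: (p11, p18, p19) → 29.1008
  f16: (p11, p18, p5) → 79.2495
  f17: (p11, p17, p5) → 43.7008
  f18: (p15, p0, p14) → 55.4144
  f19: (p15, p0, p10) → 33.6760
  f20: (p15, p14, p19) → 32.2895
  f21: (p15, p10, p4) → 48.3624
  f22: (p15, p18, p19) → 22.6922
  f23: (p15, p18, p4) → 56.9664
  f24: (p16, p12, p14) → 30.9033
  f25: (p16, p8, p12) → 39.2898
  f26: (p16, p8, p17) → 23.4635
  f27: (p16, p11, p14) → 22.8903
  f28: (p16, p11, p17) → 39.5233
Σ area = 1146.311

Check V−E+F: 16 − 42 + 28 = 2.

facets=28 area=1146.311


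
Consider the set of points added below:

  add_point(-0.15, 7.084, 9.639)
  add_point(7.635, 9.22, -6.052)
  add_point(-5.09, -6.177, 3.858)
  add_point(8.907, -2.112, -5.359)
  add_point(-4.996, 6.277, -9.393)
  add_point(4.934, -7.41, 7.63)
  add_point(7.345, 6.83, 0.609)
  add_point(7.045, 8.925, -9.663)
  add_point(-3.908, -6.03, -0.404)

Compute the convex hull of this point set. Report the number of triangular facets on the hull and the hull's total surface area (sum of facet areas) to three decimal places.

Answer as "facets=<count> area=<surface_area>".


Points on the hull: [0, 1, 2, 3, 4, 5, 6, 7, 8] (9 of 9).

Per-facet area ½‖(b−a)×(c−a)‖:
  f1: (p5, p0, p2) → 77.6820
  f2: (p4, p7, p3) → 73.8331
  f3: (p4, p0, p2) → 131.6757
  f4: (p6, p5, p3) → 77.0797
  f5: (p6, p5, p0) → 85.8347
  f6: (p8, p4, p2) → 27.6749
  f7: (p8, p4, p3) → 101.7853
  f8: (p8, p5, p2) → 23.7524
  f9: (p8, p5, p3) → 78.8766
  f10: (p1, p6, p0) → 27.8523
  f11: (p1, p4, p0) → 115.2453
  f12: (p1, p4, p7) → 22.3680
  f13: (p1, p7, p3) → 20.9677
  f14: (p1, p6, p3) → 37.3013
Σ area = 901.929

Euler: V−E+F = 9−21+14 = 2.

facets=14 area=901.929
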